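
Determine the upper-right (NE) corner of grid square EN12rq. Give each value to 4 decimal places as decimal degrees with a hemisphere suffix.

Field E=4, N=13: +4·20° lon, +13·10° lat → SW at lon -100°, lat 40°.
Square 1, 2: +1·2° lon, +2·1° lat → SW at lon -98°, lat 42°.
Subsquare r=17, q=16: +17·0.0833333° lon, +16·0.0416667° lat → SW at lon -96.5833°, lat 42.6667°.
Cell spans 0.0833333° lon × 0.0416667° lat. NE corner is SW corner plus one full cell.
latitude 42.7083° N, longitude 96.5000° W.

42.7083° N, 96.5000° W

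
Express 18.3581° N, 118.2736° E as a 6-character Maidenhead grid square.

Add 180° to longitude and 90° to latitude: 298.2736, 108.3581.
Field: 298.2736/20 → 14 → O, 108.3581/10 → 10 → K; chars OK.
Square: 18.2736/2 → 9, 8.3581/1 → 8; chars 98.
Subsquare: 0.2736/0.0833333 → 3 → d, 0.3581/0.0416667 → 8 → i; chars di.

OK98di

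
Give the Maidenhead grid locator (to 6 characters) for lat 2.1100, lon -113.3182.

Add 180° to longitude and 90° to latitude: 66.6818, 92.1100.
Field: 66.6818/20 → 3 → D, 92.1100/10 → 9 → J; chars DJ.
Square: 6.6818/2 → 3, 2.1100/1 → 2; chars 32.
Subsquare: 0.6818/0.0833333 → 8 → i, 0.1100/0.0416667 → 2 → c; chars ic.

DJ32ic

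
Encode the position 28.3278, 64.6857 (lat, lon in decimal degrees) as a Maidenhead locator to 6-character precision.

Shift to the Maidenhead origin (180°W, 90°S): lon 244.6857, lat 118.3278.
Field: 244.6857/20 → 12 → M, 118.3278/10 → 11 → L; chars ML.
Square: 4.6857/2 → 2, 8.3278/1 → 8; chars 28.
Subsquare: 0.6857/0.0833333 → 8 → i, 0.3278/0.0416667 → 7 → h; chars ih.

ML28ih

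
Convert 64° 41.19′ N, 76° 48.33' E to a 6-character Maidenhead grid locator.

Add 180° to longitude and 90° to latitude: 256.8055, 154.6865.
Field (20°×10°, letters A–R): 256.8055/20 → 12 → M, 154.6865/10 → 15 → P; chars MP.
Square (2°×1°, digits 0–9): 16.8055/2 → 8, 4.6865/1 → 4; chars 84.
Subsquare (5′×2.5′, letters a–x): 0.8055/0.0833333 → 9 → j, 0.6865/0.0416667 → 16 → q; chars jq.

MP84jq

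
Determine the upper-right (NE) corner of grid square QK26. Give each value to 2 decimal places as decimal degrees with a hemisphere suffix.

17.00° N, 146.00° E

Field Q=16, K=10: +16·20° lon, +10·10° lat → SW at lon 140°, lat 10°.
Square 2, 6: +2·2° lon, +6·1° lat → SW at lon 144°, lat 16°.
Cell spans 2° lon × 1° lat. NE corner is SW corner plus one full cell.
latitude 17.00° N, longitude 146.00° E.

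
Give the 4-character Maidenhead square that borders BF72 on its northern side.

BF73

Latitude square 2; +1 → 3.
The longitude characters are unchanged.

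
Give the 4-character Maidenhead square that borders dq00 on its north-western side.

CQ91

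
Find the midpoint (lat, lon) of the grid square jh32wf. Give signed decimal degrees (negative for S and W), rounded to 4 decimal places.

Field J=9, H=7: +9·20° lon, +7·10° lat → SW at lon 0°, lat -20°.
Square 3, 2: +3·2° lon, +2·1° lat → SW at lon 6°, lat -18°.
Subsquare w=22, f=5: +22·0.0833333° lon, +5·0.0416667° lat → SW at lon 7.83333°, lat -17.7917°.
Cell spans 0.0833333° lon × 0.0416667° lat. Centre is SW corner plus half of each.
latitude -17.7708, longitude 7.8750.

-17.7708, 7.8750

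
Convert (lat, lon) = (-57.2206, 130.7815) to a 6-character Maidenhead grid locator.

Offset from 180°W / 90°S: lon 310.7815°, lat 32.7794°.
Field (20°×10°, letters A–R): 310.7815/20 → 15 → P, 32.7794/10 → 3 → D; chars PD.
Square (2°×1°, digits 0–9): 10.7815/2 → 5, 2.7794/1 → 2; chars 52.
Subsquare (5′×2.5′, letters a–x): 0.7815/0.0833333 → 9 → j, 0.7794/0.0416667 → 18 → s; chars js.

PD52js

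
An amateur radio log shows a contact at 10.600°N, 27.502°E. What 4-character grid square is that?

KK30

Add 180° to longitude and 90° to latitude: 207.50, 100.60.
Field (20°×10°, letters A–R): lon ⌊207.50/20⌋ = 10 → K; lat ⌊100.60/10⌋ = 10 → K.
Square (2°×1°, digits 0–9): lon ⌊7.50/2⌋ = 3; lat ⌊0.60/1⌋ = 0.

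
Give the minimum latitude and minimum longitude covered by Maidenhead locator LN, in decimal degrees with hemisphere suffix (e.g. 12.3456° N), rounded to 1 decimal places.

40.0° N, 40.0° E

Field L=11, N=13: +11·20° lon, +13·10° lat → SW at lon 40°, lat 40°.
latitude 40.0° N, longitude 40.0° E.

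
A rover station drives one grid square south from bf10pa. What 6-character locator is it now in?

BE19px

Latitude subsquare a = 0; −1 → -1, wraps to 23 = x, carry into square.
Latitude square 0; −1 → -1, wraps to 9, carry into field.
Latitude field F = 5; −1 → 4 = E.
The longitude characters are unchanged.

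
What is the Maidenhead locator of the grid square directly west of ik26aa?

Longitude subsquare a = 0; −1 → -1, wraps to 23 = x, carry into square.
Longitude square 2; −1 → 1.
The latitude characters are unchanged.

IK16xa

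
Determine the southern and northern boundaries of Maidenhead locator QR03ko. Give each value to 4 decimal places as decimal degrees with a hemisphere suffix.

Field Q=16, R=17: +16·20° lon, +17·10° lat → SW at lon 140°, lat 80°.
Square 0, 3: +0·2° lon, +3·1° lat → SW at lon 140°, lat 83°.
Subsquare k=10, o=14: +10·0.0833333° lon, +14·0.0416667° lat → SW at lon 140.833°, lat 83.5833°.
Cell spans 0.0833333° lon × 0.0416667° lat.
south 83.5833° N, north 83.6250° N.

83.5833° N, 83.6250° N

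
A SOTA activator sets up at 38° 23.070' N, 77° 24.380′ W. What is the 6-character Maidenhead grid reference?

Add 180° to longitude and 90° to latitude: 102.5937, 128.3845.
Field: 102.5937/20 → 5 → F, 128.3845/10 → 12 → M; chars FM.
Square: 2.5937/2 → 1, 8.3845/1 → 8; chars 18.
Subsquare: 0.5937/0.0833333 → 7 → h, 0.3845/0.0416667 → 9 → j; chars hj.

FM18hj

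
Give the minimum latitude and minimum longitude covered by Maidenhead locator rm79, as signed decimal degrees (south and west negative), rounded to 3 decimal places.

Field R=17, M=12: +17·20° lon, +12·10° lat → SW at lon 160°, lat 30°.
Square 7, 9: +7·2° lon, +9·1° lat → SW at lon 174°, lat 39°.
latitude 39.000, longitude 174.000.

39.000, 174.000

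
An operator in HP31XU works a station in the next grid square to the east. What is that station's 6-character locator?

HP41au

Longitude subsquare x = 23; +1 → 24, wraps to 0 = a, carry into square.
Longitude square 3; +1 → 4.
The latitude characters are unchanged.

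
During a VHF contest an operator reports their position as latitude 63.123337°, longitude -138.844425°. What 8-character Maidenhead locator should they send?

CP03nc89

Add 180° to longitude and 90° to latitude: 41.15557, 153.12334.
Field (20°×10°, letters A–R): lon ⌊41.15557/20⌋ = 2 → C; lat ⌊153.12334/10⌋ = 15 → P.
Square (2°×1°, digits 0–9): lon ⌊1.15557/2⌋ = 0; lat ⌊3.12334/1⌋ = 3.
Subsquare (5′×2.5′, letters a–x): lon ⌊1.15557/0.0833333⌋ = 13 → n; lat ⌊0.12334/0.0416667⌋ = 2 → c.
Extended square (30″×15″, digits 0–9): lon ⌊0.07224/0.00833333⌋ = 8; lat ⌊0.04000/0.00416667⌋ = 9.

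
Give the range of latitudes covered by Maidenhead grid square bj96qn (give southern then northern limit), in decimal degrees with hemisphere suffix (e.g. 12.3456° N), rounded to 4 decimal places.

6.5417° N, 6.5833° N

Field B=1, J=9: +1·20° lon, +9·10° lat → SW at lon -160°, lat 0°.
Square 9, 6: +9·2° lon, +6·1° lat → SW at lon -142°, lat 6°.
Subsquare q=16, n=13: +16·0.0833333° lon, +13·0.0416667° lat → SW at lon -140.667°, lat 6.54167°.
Cell spans 0.0833333° lon × 0.0416667° lat.
south 6.5417° N, north 6.5833° N.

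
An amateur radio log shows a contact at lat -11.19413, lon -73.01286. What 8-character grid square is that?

FH38lt83

Offset from 180°W / 90°S: lon 106.98714°, lat 78.80587°.
Field: lon ⌊106.98714/20⌋ = 5 → F; lat ⌊78.80587/10⌋ = 7 → H.
Square: lon ⌊6.98714/2⌋ = 3; lat ⌊8.80587/1⌋ = 8.
Subsquare: lon ⌊0.98714/0.0833333⌋ = 11 → l; lat ⌊0.80587/0.0416667⌋ = 19 → t.
Extended square: lon ⌊0.07047/0.00833333⌋ = 8; lat ⌊0.01420/0.00416667⌋ = 3.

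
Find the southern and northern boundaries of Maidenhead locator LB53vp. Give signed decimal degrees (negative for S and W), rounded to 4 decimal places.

-76.3750, -76.3333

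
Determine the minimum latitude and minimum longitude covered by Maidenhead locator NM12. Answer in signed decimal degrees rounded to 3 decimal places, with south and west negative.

Field N=13, M=12: +13·20° lon, +12·10° lat → SW at lon 80°, lat 30°.
Square 1, 2: +1·2° lon, +2·1° lat → SW at lon 82°, lat 32°.
latitude 32.000, longitude 82.000.

32.000, 82.000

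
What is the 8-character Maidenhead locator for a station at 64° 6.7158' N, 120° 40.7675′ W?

Shift to the Maidenhead origin (180°W, 90°S): lon 59.32054, lat 154.11193.
Field: 59.32054/20 → 2 → C, 154.11193/10 → 15 → P; chars CP.
Square: 19.32054/2 → 9, 4.11193/1 → 4; chars 94.
Subsquare: 1.32054/0.0833333 → 15 → p, 0.11193/0.0416667 → 2 → c; chars pc.
Extended square: 0.07054/0.00833333 → 8, 0.02860/0.00416667 → 6; chars 86.

CP94pc86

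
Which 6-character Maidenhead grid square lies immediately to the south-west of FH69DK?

FH69cj

Longitude subsquare d = 3; −1 → 2 = c.
Latitude subsquare k = 10; −1 → 9 = j.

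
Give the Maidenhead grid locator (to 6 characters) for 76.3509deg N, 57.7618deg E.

LQ86vi

Shift to the Maidenhead origin (180°W, 90°S): lon 237.7618, lat 166.3509.
Field: lon ⌊237.7618/20⌋ = 11 → L; lat ⌊166.3509/10⌋ = 16 → Q.
Square: lon ⌊17.7618/2⌋ = 8; lat ⌊6.3509/1⌋ = 6.
Subsquare: lon ⌊1.7618/0.0833333⌋ = 21 → v; lat ⌊0.3509/0.0416667⌋ = 8 → i.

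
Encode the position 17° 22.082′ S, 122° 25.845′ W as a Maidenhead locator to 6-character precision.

Shift to the Maidenhead origin (180°W, 90°S): lon 57.5692, lat 72.6320.
Field (20°×10°, letters A–R): lon ⌊57.5692/20⌋ = 2 → C; lat ⌊72.6320/10⌋ = 7 → H.
Square (2°×1°, digits 0–9): lon ⌊17.5692/2⌋ = 8; lat ⌊2.6320/1⌋ = 2.
Subsquare (5′×2.5′, letters a–x): lon ⌊1.5692/0.0833333⌋ = 18 → s; lat ⌊0.6320/0.0416667⌋ = 15 → p.

CH82sp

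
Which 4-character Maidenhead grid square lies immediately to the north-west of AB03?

RB94

Longitude square 0; −1 → -1, wraps to 9, carry into field.
Longitude field A = 0; −1 → -1, wraps to 17 = R, wrapping around the antimeridian.
Latitude square 3; +1 → 4.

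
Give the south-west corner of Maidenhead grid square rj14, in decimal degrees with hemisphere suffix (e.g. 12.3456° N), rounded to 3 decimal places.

4.000° N, 162.000° E

Field R=17, J=9: +17·20° lon, +9·10° lat → SW at lon 160°, lat 0°.
Square 1, 4: +1·2° lon, +4·1° lat → SW at lon 162°, lat 4°.
latitude 4.000° N, longitude 162.000° E.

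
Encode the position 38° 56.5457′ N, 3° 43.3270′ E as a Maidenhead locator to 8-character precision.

Shift to the Maidenhead origin (180°W, 90°S): lon 183.72212, lat 128.94243.
Field: lon ⌊183.72212/20⌋ = 9 → J; lat ⌊128.94243/10⌋ = 12 → M.
Square: lon ⌊3.72212/2⌋ = 1; lat ⌊8.94243/1⌋ = 8.
Subsquare: lon ⌊1.72212/0.0833333⌋ = 20 → u; lat ⌊0.94243/0.0416667⌋ = 22 → w.
Extended square: lon ⌊0.05545/0.00833333⌋ = 6; lat ⌊0.02576/0.00416667⌋ = 6.

JM18uw66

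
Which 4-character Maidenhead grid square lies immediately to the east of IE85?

IE95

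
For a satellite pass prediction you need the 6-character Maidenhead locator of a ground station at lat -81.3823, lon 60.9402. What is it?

MA08lo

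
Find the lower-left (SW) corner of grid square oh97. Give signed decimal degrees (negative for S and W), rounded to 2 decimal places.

-13.00, 118.00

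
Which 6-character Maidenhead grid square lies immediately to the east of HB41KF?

HB41lf

Longitude subsquare k = 10; +1 → 11 = l.
The latitude characters are unchanged.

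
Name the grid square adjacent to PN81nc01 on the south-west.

Longitude extended square 0; −1 → -1, wraps to 9, carry into subsquare.
Longitude subsquare n = 13; −1 → 12 = m.
Latitude extended square 1; −1 → 0.

PN81mc90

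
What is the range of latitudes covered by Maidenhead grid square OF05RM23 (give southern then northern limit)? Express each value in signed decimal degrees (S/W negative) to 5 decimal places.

Field O=14, F=5: +14·20° lon, +5·10° lat → SW at lon 100°, lat -40°.
Square 0, 5: +0·2° lon, +5·1° lat → SW at lon 100°, lat -35°.
Subsquare r=17, m=12: +17·0.0833333° lon, +12·0.0416667° lat → SW at lon 101.417°, lat -34.5°.
Extended square 2, 3: +2·0.00833333° lon, +3·0.00416667° lat → SW at lon 101.433°, lat -34.4875°.
Cell spans 0.00833333° lon × 0.00416667° lat.
south -34.48750, north -34.48333.

-34.48750, -34.48333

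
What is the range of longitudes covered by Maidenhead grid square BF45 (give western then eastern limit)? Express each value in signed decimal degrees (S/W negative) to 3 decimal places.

Field B=1, F=5: +1·20° lon, +5·10° lat → SW at lon -160°, lat -40°.
Square 4, 5: +4·2° lon, +5·1° lat → SW at lon -152°, lat -35°.
Cell spans 2° lon × 1° lat.
west -152.000, east -150.000.

-152.000, -150.000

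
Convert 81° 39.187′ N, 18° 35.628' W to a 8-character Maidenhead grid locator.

IR01qp86

Add 180° to longitude and 90° to latitude: 161.40620, 171.65312.
Field (20°×10°, letters A–R): 161.40620/20 → 8 → I, 171.65312/10 → 17 → R; chars IR.
Square (2°×1°, digits 0–9): 1.40620/2 → 0, 1.65312/1 → 1; chars 01.
Subsquare (5′×2.5′, letters a–x): 1.40620/0.0833333 → 16 → q, 0.65312/0.0416667 → 15 → p; chars qp.
Extended square (30″×15″, digits 0–9): 0.07287/0.00833333 → 8, 0.02812/0.00416667 → 6; chars 86.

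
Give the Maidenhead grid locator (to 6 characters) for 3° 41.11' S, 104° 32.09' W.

Offset from 180°W / 90°S: lon 75.4652°, lat 86.3148°.
Field: 75.4652/20 → 3 → D, 86.3148/10 → 8 → I; chars DI.
Square: 15.4652/2 → 7, 6.3148/1 → 6; chars 76.
Subsquare: 1.4652/0.0833333 → 17 → r, 0.3148/0.0416667 → 7 → h; chars rh.

DI76rh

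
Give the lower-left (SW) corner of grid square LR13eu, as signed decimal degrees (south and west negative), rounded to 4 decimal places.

83.8333, 42.3333

Field L=11, R=17: +11·20° lon, +17·10° lat → SW at lon 40°, lat 80°.
Square 1, 3: +1·2° lon, +3·1° lat → SW at lon 42°, lat 83°.
Subsquare e=4, u=20: +4·0.0833333° lon, +20·0.0416667° lat → SW at lon 42.3333°, lat 83.8333°.
latitude 83.8333, longitude 42.3333.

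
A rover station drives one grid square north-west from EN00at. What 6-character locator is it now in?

Longitude subsquare a = 0; −1 → -1, wraps to 23 = x, carry into square.
Longitude square 0; −1 → -1, wraps to 9, carry into field.
Longitude field E = 4; −1 → 3 = D.
Latitude subsquare t = 19; +1 → 20 = u.

DN90xu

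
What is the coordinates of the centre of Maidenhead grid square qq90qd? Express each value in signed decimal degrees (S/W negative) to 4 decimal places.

70.1458, 159.3750

Field Q=16, Q=16: +16·20° lon, +16·10° lat → SW at lon 140°, lat 70°.
Square 9, 0: +9·2° lon, +0·1° lat → SW at lon 158°, lat 70°.
Subsquare q=16, d=3: +16·0.0833333° lon, +3·0.0416667° lat → SW at lon 159.333°, lat 70.125°.
Cell spans 0.0833333° lon × 0.0416667° lat. Centre is SW corner plus half of each.
latitude 70.1458, longitude 159.3750.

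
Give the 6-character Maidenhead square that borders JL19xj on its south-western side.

Longitude subsquare x = 23; −1 → 22 = w.
Latitude subsquare j = 9; −1 → 8 = i.

JL19wi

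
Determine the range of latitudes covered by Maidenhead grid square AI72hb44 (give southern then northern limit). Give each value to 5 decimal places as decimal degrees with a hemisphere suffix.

7.94167° S, 7.93750° S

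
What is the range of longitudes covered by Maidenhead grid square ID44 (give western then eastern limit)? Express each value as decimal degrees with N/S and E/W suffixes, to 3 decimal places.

12.000° W, 10.000° W

Field I=8, D=3: +8·20° lon, +3·10° lat → SW at lon -20°, lat -60°.
Square 4, 4: +4·2° lon, +4·1° lat → SW at lon -12°, lat -56°.
Cell spans 2° lon × 1° lat.
west 12.000° W, east 10.000° W.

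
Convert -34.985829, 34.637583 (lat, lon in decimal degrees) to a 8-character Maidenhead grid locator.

Add 180° to longitude and 90° to latitude: 214.63758, 55.01417.
Field: lon ⌊214.63758/20⌋ = 10 → K; lat ⌊55.01417/10⌋ = 5 → F.
Square: lon ⌊14.63758/2⌋ = 7; lat ⌊5.01417/1⌋ = 5.
Subsquare: lon ⌊0.63758/0.0833333⌋ = 7 → h; lat ⌊0.01417/0.0416667⌋ = 0 → a.
Extended square: lon ⌊0.05425/0.00833333⌋ = 6; lat ⌊0.01417/0.00416667⌋ = 3.

KF75ha63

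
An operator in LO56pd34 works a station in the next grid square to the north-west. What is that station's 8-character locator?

LO56pd25

Longitude extended square 3; −1 → 2.
Latitude extended square 4; +1 → 5.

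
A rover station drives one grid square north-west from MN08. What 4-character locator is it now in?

LN99

Longitude square 0; −1 → -1, wraps to 9, carry into field.
Longitude field M = 12; −1 → 11 = L.
Latitude square 8; +1 → 9.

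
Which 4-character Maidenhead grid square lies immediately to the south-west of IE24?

IE13

Longitude square 2; −1 → 1.
Latitude square 4; −1 → 3.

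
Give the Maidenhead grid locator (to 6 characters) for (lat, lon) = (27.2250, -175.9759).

AL27af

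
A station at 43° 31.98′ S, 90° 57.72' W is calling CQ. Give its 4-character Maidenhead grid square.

EE46

Offset from 180°W / 90°S: lon 89.04°, lat 46.47°.
Field: 89.04/20 → 4 → E, 46.47/10 → 4 → E; chars EE.
Square: 9.04/2 → 4, 6.47/1 → 6; chars 46.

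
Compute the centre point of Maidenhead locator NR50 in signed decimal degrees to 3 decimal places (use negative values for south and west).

Field N=13, R=17: +13·20° lon, +17·10° lat → SW at lon 80°, lat 80°.
Square 5, 0: +5·2° lon, +0·1° lat → SW at lon 90°, lat 80°.
Cell spans 2° lon × 1° lat. Centre is SW corner plus half of each.
latitude 80.500, longitude 91.000.

80.500, 91.000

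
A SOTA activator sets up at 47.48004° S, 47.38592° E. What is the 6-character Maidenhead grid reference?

LE32qm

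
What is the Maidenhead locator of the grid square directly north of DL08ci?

DL08cj

Latitude subsquare i = 8; +1 → 9 = j.
The longitude characters are unchanged.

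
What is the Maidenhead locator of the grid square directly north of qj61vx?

QJ62va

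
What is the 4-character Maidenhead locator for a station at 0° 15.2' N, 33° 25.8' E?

KJ60

Shift to the Maidenhead origin (180°W, 90°S): lon 213.43, lat 90.25.
Field (20°×10°, letters A–R): lon ⌊213.43/20⌋ = 10 → K; lat ⌊90.25/10⌋ = 9 → J.
Square (2°×1°, digits 0–9): lon ⌊13.43/2⌋ = 6; lat ⌊0.25/1⌋ = 0.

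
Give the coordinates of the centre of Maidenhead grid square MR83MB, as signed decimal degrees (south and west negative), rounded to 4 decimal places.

83.0625, 77.0417

Field M=12, R=17: +12·20° lon, +17·10° lat → SW at lon 60°, lat 80°.
Square 8, 3: +8·2° lon, +3·1° lat → SW at lon 76°, lat 83°.
Subsquare m=12, b=1: +12·0.0833333° lon, +1·0.0416667° lat → SW at lon 77°, lat 83.0417°.
Cell spans 0.0833333° lon × 0.0416667° lat. Centre is SW corner plus half of each.
latitude 83.0625, longitude 77.0417.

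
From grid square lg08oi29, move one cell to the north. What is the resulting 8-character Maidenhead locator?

Latitude extended square 9; +1 → 10, wraps to 0, carry into subsquare.
Latitude subsquare i = 8; +1 → 9 = j.
The longitude characters are unchanged.

LG08oj20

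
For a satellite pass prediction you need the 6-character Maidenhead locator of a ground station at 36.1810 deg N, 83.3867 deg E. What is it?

NM16qe

Shift to the Maidenhead origin (180°W, 90°S): lon 263.3867, lat 126.1810.
Field: lon ⌊263.3867/20⌋ = 13 → N; lat ⌊126.1810/10⌋ = 12 → M.
Square: lon ⌊3.3867/2⌋ = 1; lat ⌊6.1810/1⌋ = 6.
Subsquare: lon ⌊1.3867/0.0833333⌋ = 16 → q; lat ⌊0.1810/0.0416667⌋ = 4 → e.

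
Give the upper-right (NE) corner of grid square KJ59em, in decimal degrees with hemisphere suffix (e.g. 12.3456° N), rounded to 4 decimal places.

Field K=10, J=9: +10·20° lon, +9·10° lat → SW at lon 20°, lat 0°.
Square 5, 9: +5·2° lon, +9·1° lat → SW at lon 30°, lat 9°.
Subsquare e=4, m=12: +4·0.0833333° lon, +12·0.0416667° lat → SW at lon 30.3333°, lat 9.5°.
Cell spans 0.0833333° lon × 0.0416667° lat. NE corner is SW corner plus one full cell.
latitude 9.5417° N, longitude 30.4167° E.

9.5417° N, 30.4167° E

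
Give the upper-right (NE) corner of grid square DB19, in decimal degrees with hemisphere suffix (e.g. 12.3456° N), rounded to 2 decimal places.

70.00° S, 116.00° W

Field D=3, B=1: +3·20° lon, +1·10° lat → SW at lon -120°, lat -80°.
Square 1, 9: +1·2° lon, +9·1° lat → SW at lon -118°, lat -71°.
Cell spans 2° lon × 1° lat. NE corner is SW corner plus one full cell.
latitude 70.00° S, longitude 116.00° W.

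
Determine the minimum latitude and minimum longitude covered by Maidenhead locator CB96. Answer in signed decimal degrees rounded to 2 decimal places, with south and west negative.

-74.00, -122.00

Field C=2, B=1: +2·20° lon, +1·10° lat → SW at lon -140°, lat -80°.
Square 9, 6: +9·2° lon, +6·1° lat → SW at lon -122°, lat -74°.
latitude -74.00, longitude -122.00.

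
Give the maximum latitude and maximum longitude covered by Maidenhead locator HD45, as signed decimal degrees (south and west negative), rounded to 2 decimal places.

-54.00, -30.00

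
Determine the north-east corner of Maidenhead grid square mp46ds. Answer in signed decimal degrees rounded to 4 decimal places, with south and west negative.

Field M=12, P=15: +12·20° lon, +15·10° lat → SW at lon 60°, lat 60°.
Square 4, 6: +4·2° lon, +6·1° lat → SW at lon 68°, lat 66°.
Subsquare d=3, s=18: +3·0.0833333° lon, +18·0.0416667° lat → SW at lon 68.25°, lat 66.75°.
Cell spans 0.0833333° lon × 0.0416667° lat. NE corner is SW corner plus one full cell.
latitude 66.7917, longitude 68.3333.

66.7917, 68.3333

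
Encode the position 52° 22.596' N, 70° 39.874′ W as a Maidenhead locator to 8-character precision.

FO42qj00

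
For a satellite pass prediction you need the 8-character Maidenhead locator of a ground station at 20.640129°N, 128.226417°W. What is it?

CL50vp23

Offset from 180°W / 90°S: lon 51.77358°, lat 110.64013°.
Field: lon ⌊51.77358/20⌋ = 2 → C; lat ⌊110.64013/10⌋ = 11 → L.
Square: lon ⌊11.77358/2⌋ = 5; lat ⌊0.64013/1⌋ = 0.
Subsquare: lon ⌊1.77358/0.0833333⌋ = 21 → v; lat ⌊0.64013/0.0416667⌋ = 15 → p.
Extended square: lon ⌊0.02358/0.00833333⌋ = 2; lat ⌊0.01513/0.00416667⌋ = 3.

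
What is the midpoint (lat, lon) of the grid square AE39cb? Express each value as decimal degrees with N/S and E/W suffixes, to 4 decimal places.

40.9375° S, 173.7917° W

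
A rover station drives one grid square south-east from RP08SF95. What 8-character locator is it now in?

Longitude extended square 9; +1 → 10, wraps to 0, carry into subsquare.
Longitude subsquare s = 18; +1 → 19 = t.
Latitude extended square 5; −1 → 4.

RP08tf04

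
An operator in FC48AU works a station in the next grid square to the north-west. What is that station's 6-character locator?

FC38xv

Longitude subsquare a = 0; −1 → -1, wraps to 23 = x, carry into square.
Longitude square 4; −1 → 3.
Latitude subsquare u = 20; +1 → 21 = v.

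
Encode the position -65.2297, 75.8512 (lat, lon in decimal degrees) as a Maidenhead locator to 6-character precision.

MC74ws

Offset from 180°W / 90°S: lon 255.8512°, lat 24.7703°.
Field: lon ⌊255.8512/20⌋ = 12 → M; lat ⌊24.7703/10⌋ = 2 → C.
Square: lon ⌊15.8512/2⌋ = 7; lat ⌊4.7703/1⌋ = 4.
Subsquare: lon ⌊1.8512/0.0833333⌋ = 22 → w; lat ⌊0.7703/0.0416667⌋ = 18 → s.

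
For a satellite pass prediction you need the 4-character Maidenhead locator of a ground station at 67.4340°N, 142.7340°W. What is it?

BP87

Add 180° to longitude and 90° to latitude: 37.27, 157.43.
Field: lon ⌊37.27/20⌋ = 1 → B; lat ⌊157.43/10⌋ = 15 → P.
Square: lon ⌊17.27/2⌋ = 8; lat ⌊7.43/1⌋ = 7.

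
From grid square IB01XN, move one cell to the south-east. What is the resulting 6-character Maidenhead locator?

IB11am

Longitude subsquare x = 23; +1 → 24, wraps to 0 = a, carry into square.
Longitude square 0; +1 → 1.
Latitude subsquare n = 13; −1 → 12 = m.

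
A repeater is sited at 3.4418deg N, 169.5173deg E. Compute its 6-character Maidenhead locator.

Offset from 180°W / 90°S: lon 349.5173°, lat 93.4418°.
Field: 349.5173/20 → 17 → R, 93.4418/10 → 9 → J; chars RJ.
Square: 9.5173/2 → 4, 3.4418/1 → 3; chars 43.
Subsquare: 1.5173/0.0833333 → 18 → s, 0.4418/0.0416667 → 10 → k; chars sk.

RJ43sk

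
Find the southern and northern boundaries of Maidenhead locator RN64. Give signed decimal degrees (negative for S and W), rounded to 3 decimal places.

44.000, 45.000

Field R=17, N=13: +17·20° lon, +13·10° lat → SW at lon 160°, lat 40°.
Square 6, 4: +6·2° lon, +4·1° lat → SW at lon 172°, lat 44°.
Cell spans 2° lon × 1° lat.
south 44.000, north 45.000.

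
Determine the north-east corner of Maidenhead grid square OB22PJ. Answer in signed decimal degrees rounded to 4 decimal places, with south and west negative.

-77.5833, 105.3333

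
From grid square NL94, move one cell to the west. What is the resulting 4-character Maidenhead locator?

Longitude square 9; −1 → 8.
The latitude characters are unchanged.

NL84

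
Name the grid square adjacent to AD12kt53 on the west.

AD12kt43

Longitude extended square 5; −1 → 4.
The latitude characters are unchanged.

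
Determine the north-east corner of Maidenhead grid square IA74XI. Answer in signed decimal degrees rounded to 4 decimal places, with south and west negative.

-85.6250, -4.0000

Field I=8, A=0: +8·20° lon, +0·10° lat → SW at lon -20°, lat -90°.
Square 7, 4: +7·2° lon, +4·1° lat → SW at lon -6°, lat -86°.
Subsquare x=23, i=8: +23·0.0833333° lon, +8·0.0416667° lat → SW at lon -4.08333°, lat -85.6667°.
Cell spans 0.0833333° lon × 0.0416667° lat. NE corner is SW corner plus one full cell.
latitude -85.6250, longitude -4.0000.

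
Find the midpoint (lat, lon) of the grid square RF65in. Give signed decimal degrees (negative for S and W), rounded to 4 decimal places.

-34.4375, 172.7083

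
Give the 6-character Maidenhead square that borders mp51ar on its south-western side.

MP41xq

Longitude subsquare a = 0; −1 → -1, wraps to 23 = x, carry into square.
Longitude square 5; −1 → 4.
Latitude subsquare r = 17; −1 → 16 = q.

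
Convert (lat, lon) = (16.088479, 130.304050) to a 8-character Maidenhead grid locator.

Shift to the Maidenhead origin (180°W, 90°S): lon 310.30405, lat 106.08848.
Field (20°×10°, letters A–R): lon ⌊310.30405/20⌋ = 15 → P; lat ⌊106.08848/10⌋ = 10 → K.
Square (2°×1°, digits 0–9): lon ⌊10.30405/2⌋ = 5; lat ⌊6.08848/1⌋ = 6.
Subsquare (5′×2.5′, letters a–x): lon ⌊0.30405/0.0833333⌋ = 3 → d; lat ⌊0.08848/0.0416667⌋ = 2 → c.
Extended square (30″×15″, digits 0–9): lon ⌊0.05405/0.00833333⌋ = 6; lat ⌊0.00515/0.00416667⌋ = 1.

PK56dc61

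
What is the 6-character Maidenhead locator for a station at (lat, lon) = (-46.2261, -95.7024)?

Add 180° to longitude and 90° to latitude: 84.2976, 43.7739.
Field: 84.2976/20 → 4 → E, 43.7739/10 → 4 → E; chars EE.
Square: 4.2976/2 → 2, 3.7739/1 → 3; chars 23.
Subsquare: 0.2976/0.0833333 → 3 → d, 0.7739/0.0416667 → 18 → s; chars ds.

EE23ds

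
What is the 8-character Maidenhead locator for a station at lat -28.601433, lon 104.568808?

Add 180° to longitude and 90° to latitude: 284.56881, 61.39857.
Field: 284.56881/20 → 14 → O, 61.39857/10 → 6 → G; chars OG.
Square: 4.56881/2 → 2, 1.39857/1 → 1; chars 21.
Subsquare: 0.56881/0.0833333 → 6 → g, 0.39857/0.0416667 → 9 → j; chars gj.
Extended square: 0.06881/0.00833333 → 8, 0.02357/0.00416667 → 5; chars 85.

OG21gj85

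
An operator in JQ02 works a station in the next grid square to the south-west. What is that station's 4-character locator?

IQ91

Longitude square 0; −1 → -1, wraps to 9, carry into field.
Longitude field J = 9; −1 → 8 = I.
Latitude square 2; −1 → 1.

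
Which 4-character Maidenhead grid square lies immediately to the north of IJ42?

IJ43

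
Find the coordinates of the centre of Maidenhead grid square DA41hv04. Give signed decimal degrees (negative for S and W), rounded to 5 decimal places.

-88.10625, -111.41250

Field D=3, A=0: +3·20° lon, +0·10° lat → SW at lon -120°, lat -90°.
Square 4, 1: +4·2° lon, +1·1° lat → SW at lon -112°, lat -89°.
Subsquare h=7, v=21: +7·0.0833333° lon, +21·0.0416667° lat → SW at lon -111.417°, lat -88.125°.
Extended square 0, 4: +0·0.00833333° lon, +4·0.00416667° lat → SW at lon -111.417°, lat -88.1083°.
Cell spans 0.00833333° lon × 0.00416667° lat. Centre is SW corner plus half of each.
latitude -88.10625, longitude -111.41250.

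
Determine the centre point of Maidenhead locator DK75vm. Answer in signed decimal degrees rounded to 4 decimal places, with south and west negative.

Field D=3, K=10: +3·20° lon, +10·10° lat → SW at lon -120°, lat 10°.
Square 7, 5: +7·2° lon, +5·1° lat → SW at lon -106°, lat 15°.
Subsquare v=21, m=12: +21·0.0833333° lon, +12·0.0416667° lat → SW at lon -104.25°, lat 15.5°.
Cell spans 0.0833333° lon × 0.0416667° lat. Centre is SW corner plus half of each.
latitude 15.5208, longitude -104.2083.

15.5208, -104.2083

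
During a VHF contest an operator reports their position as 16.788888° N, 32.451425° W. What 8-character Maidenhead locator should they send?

Add 180° to longitude and 90° to latitude: 147.54857, 106.78889.
Field: lon ⌊147.54857/20⌋ = 7 → H; lat ⌊106.78889/10⌋ = 10 → K.
Square: lon ⌊7.54857/2⌋ = 3; lat ⌊6.78889/1⌋ = 6.
Subsquare: lon ⌊1.54857/0.0833333⌋ = 18 → s; lat ⌊0.78889/0.0416667⌋ = 18 → s.
Extended square: lon ⌊0.04857/0.00833333⌋ = 5; lat ⌊0.03889/0.00416667⌋ = 9.

HK36ss59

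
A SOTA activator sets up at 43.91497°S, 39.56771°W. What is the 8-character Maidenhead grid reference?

HE06fc10

Add 180° to longitude and 90° to latitude: 140.43229, 46.08503.
Field (20°×10°, letters A–R): lon ⌊140.43229/20⌋ = 7 → H; lat ⌊46.08503/10⌋ = 4 → E.
Square (2°×1°, digits 0–9): lon ⌊0.43229/2⌋ = 0; lat ⌊6.08503/1⌋ = 6.
Subsquare (5′×2.5′, letters a–x): lon ⌊0.43229/0.0833333⌋ = 5 → f; lat ⌊0.08503/0.0416667⌋ = 2 → c.
Extended square (30″×15″, digits 0–9): lon ⌊0.01562/0.00833333⌋ = 1; lat ⌊0.00170/0.00416667⌋ = 0.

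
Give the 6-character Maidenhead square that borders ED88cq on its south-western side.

Longitude subsquare c = 2; −1 → 1 = b.
Latitude subsquare q = 16; −1 → 15 = p.

ED88bp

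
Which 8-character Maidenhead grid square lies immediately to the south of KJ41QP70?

Latitude extended square 0; −1 → -1, wraps to 9, carry into subsquare.
Latitude subsquare p = 15; −1 → 14 = o.
The longitude characters are unchanged.

KJ41qo79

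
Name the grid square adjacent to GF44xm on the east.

GF54am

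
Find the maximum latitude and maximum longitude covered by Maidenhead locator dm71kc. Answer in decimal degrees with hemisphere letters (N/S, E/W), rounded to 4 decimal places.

Field D=3, M=12: +3·20° lon, +12·10° lat → SW at lon -120°, lat 30°.
Square 7, 1: +7·2° lon, +1·1° lat → SW at lon -106°, lat 31°.
Subsquare k=10, c=2: +10·0.0833333° lon, +2·0.0416667° lat → SW at lon -105.167°, lat 31.0833°.
Cell spans 0.0833333° lon × 0.0416667° lat. NE corner is SW corner plus one full cell.
latitude 31.1250° N, longitude 105.0833° W.

31.1250° N, 105.0833° W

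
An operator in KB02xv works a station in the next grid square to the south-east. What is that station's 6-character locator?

Longitude subsquare x = 23; +1 → 24, wraps to 0 = a, carry into square.
Longitude square 0; +1 → 1.
Latitude subsquare v = 21; −1 → 20 = u.

KB12au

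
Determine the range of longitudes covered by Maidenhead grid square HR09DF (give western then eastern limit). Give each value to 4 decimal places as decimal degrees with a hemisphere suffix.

39.7500° W, 39.6667° W

Field H=7, R=17: +7·20° lon, +17·10° lat → SW at lon -40°, lat 80°.
Square 0, 9: +0·2° lon, +9·1° lat → SW at lon -40°, lat 89°.
Subsquare d=3, f=5: +3·0.0833333° lon, +5·0.0416667° lat → SW at lon -39.75°, lat 89.2083°.
Cell spans 0.0833333° lon × 0.0416667° lat.
west 39.7500° W, east 39.6667° W.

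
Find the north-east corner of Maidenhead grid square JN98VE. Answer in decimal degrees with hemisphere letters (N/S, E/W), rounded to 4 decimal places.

Field J=9, N=13: +9·20° lon, +13·10° lat → SW at lon 0°, lat 40°.
Square 9, 8: +9·2° lon, +8·1° lat → SW at lon 18°, lat 48°.
Subsquare v=21, e=4: +21·0.0833333° lon, +4·0.0416667° lat → SW at lon 19.75°, lat 48.1667°.
Cell spans 0.0833333° lon × 0.0416667° lat. NE corner is SW corner plus one full cell.
latitude 48.2083° N, longitude 19.8333° E.

48.2083° N, 19.8333° E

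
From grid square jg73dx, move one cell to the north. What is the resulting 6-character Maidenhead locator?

Latitude subsquare x = 23; +1 → 24, wraps to 0 = a, carry into square.
Latitude square 3; +1 → 4.
The longitude characters are unchanged.

JG74da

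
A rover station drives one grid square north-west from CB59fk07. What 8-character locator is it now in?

CB59ek98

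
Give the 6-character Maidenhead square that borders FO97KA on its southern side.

Latitude subsquare a = 0; −1 → -1, wraps to 23 = x, carry into square.
Latitude square 7; −1 → 6.
The longitude characters are unchanged.

FO96kx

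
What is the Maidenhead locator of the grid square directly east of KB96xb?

LB06ab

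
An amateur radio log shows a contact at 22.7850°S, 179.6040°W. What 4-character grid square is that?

AG07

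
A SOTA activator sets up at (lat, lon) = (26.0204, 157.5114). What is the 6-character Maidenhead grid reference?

QL86sa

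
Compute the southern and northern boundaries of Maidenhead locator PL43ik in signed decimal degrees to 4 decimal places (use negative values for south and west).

23.4167, 23.4583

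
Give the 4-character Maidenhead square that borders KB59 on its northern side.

KC50

Latitude square 9; +1 → 10, wraps to 0, carry into field.
Latitude field B = 1; +1 → 2 = C.
The longitude characters are unchanged.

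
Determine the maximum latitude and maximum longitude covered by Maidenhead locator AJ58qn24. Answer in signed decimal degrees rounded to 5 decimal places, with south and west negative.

Field A=0, J=9: +0·20° lon, +9·10° lat → SW at lon -180°, lat 0°.
Square 5, 8: +5·2° lon, +8·1° lat → SW at lon -170°, lat 8°.
Subsquare q=16, n=13: +16·0.0833333° lon, +13·0.0416667° lat → SW at lon -168.667°, lat 8.54167°.
Extended square 2, 4: +2·0.00833333° lon, +4·0.00416667° lat → SW at lon -168.65°, lat 8.55833°.
Cell spans 0.00833333° lon × 0.00416667° lat. NE corner is SW corner plus one full cell.
latitude 8.56250, longitude -168.64167.

8.56250, -168.64167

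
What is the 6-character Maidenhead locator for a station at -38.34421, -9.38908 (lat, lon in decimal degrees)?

Shift to the Maidenhead origin (180°W, 90°S): lon 170.6109, lat 51.6558.
Field: lon ⌊170.6109/20⌋ = 8 → I; lat ⌊51.6558/10⌋ = 5 → F.
Square: lon ⌊10.6109/2⌋ = 5; lat ⌊1.6558/1⌋ = 1.
Subsquare: lon ⌊0.6109/0.0833333⌋ = 7 → h; lat ⌊0.6558/0.0416667⌋ = 15 → p.

IF51hp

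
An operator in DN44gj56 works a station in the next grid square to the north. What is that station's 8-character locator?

Latitude extended square 6; +1 → 7.
The longitude characters are unchanged.

DN44gj57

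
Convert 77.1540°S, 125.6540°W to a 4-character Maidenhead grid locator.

CB72

Add 180° to longitude and 90° to latitude: 54.35, 12.85.
Field: lon ⌊54.35/20⌋ = 2 → C; lat ⌊12.85/10⌋ = 1 → B.
Square: lon ⌊14.35/2⌋ = 7; lat ⌊2.85/1⌋ = 2.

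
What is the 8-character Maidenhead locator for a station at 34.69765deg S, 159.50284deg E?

Offset from 180°W / 90°S: lon 339.50284°, lat 55.30235°.
Field: lon ⌊339.50284/20⌋ = 16 → Q; lat ⌊55.30235/10⌋ = 5 → F.
Square: lon ⌊19.50284/2⌋ = 9; lat ⌊5.30235/1⌋ = 5.
Subsquare: lon ⌊1.50284/0.0833333⌋ = 18 → s; lat ⌊0.30235/0.0416667⌋ = 7 → h.
Extended square: lon ⌊0.00284/0.00833333⌋ = 0; lat ⌊0.01068/0.00416667⌋ = 2.

QF95sh02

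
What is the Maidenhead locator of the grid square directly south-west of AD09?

Longitude square 0; −1 → -1, wraps to 9, carry into field.
Longitude field A = 0; −1 → -1, wraps to 17 = R, wrapping around the antimeridian.
Latitude square 9; −1 → 8.

RD98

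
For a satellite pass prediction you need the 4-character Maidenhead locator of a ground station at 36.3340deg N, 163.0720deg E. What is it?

Add 180° to longitude and 90° to latitude: 343.07, 126.33.
Field: 343.07/20 → 17 → R, 126.33/10 → 12 → M; chars RM.
Square: 3.07/2 → 1, 6.33/1 → 6; chars 16.

RM16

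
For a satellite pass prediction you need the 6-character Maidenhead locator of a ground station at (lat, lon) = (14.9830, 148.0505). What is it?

QK44ax

Add 180° to longitude and 90° to latitude: 328.0505, 104.9830.
Field: 328.0505/20 → 16 → Q, 104.9830/10 → 10 → K; chars QK.
Square: 8.0505/2 → 4, 4.9830/1 → 4; chars 44.
Subsquare: 0.0505/0.0833333 → 0 → a, 0.9830/0.0416667 → 23 → x; chars ax.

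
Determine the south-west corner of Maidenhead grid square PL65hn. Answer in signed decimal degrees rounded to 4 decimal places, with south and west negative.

25.5417, 132.5833

Field P=15, L=11: +15·20° lon, +11·10° lat → SW at lon 120°, lat 20°.
Square 6, 5: +6·2° lon, +5·1° lat → SW at lon 132°, lat 25°.
Subsquare h=7, n=13: +7·0.0833333° lon, +13·0.0416667° lat → SW at lon 132.583°, lat 25.5417°.
latitude 25.5417, longitude 132.5833.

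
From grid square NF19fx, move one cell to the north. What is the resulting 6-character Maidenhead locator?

NG10fa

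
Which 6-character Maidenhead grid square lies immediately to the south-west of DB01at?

CB91xs

Longitude subsquare a = 0; −1 → -1, wraps to 23 = x, carry into square.
Longitude square 0; −1 → -1, wraps to 9, carry into field.
Longitude field D = 3; −1 → 2 = C.
Latitude subsquare t = 19; −1 → 18 = s.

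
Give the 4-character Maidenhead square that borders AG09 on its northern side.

Latitude square 9; +1 → 10, wraps to 0, carry into field.
Latitude field G = 6; +1 → 7 = H.
The longitude characters are unchanged.

AH00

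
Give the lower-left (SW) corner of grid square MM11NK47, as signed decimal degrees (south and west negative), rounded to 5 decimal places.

Field M=12, M=12: +12·20° lon, +12·10° lat → SW at lon 60°, lat 30°.
Square 1, 1: +1·2° lon, +1·1° lat → SW at lon 62°, lat 31°.
Subsquare n=13, k=10: +13·0.0833333° lon, +10·0.0416667° lat → SW at lon 63.0833°, lat 31.4167°.
Extended square 4, 7: +4·0.00833333° lon, +7·0.00416667° lat → SW at lon 63.1167°, lat 31.4458°.
latitude 31.44583, longitude 63.11667.

31.44583, 63.11667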